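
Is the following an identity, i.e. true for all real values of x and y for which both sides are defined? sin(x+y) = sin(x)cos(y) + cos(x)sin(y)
Claim: sin(x+y) = sin(x)cos(y) + cos(x)sin(y).
Reasoning: By Euler's formula e^(i(x+y)) = e^(ix)·e^(iy) = (cos x + i·sin x)(cos y + i·sin y). The imaginary part of the left side is sin(x+y); the imaginary part of the product is sin(x)cos(y) + cos(x)sin(y).
So the two sides agree for all real values of x and y for which both sides are defined.

Conclusion: Yes, this is an identity.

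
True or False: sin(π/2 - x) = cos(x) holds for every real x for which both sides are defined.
Claim: sin(π/2 - x) = cos(x).
Reasoning: Use sin(u - v) = sin(u)cos(v) - cos(u)sin(v) with u = π/2, v = x: sin(π/2)cos(x) - cos(π/2)sin(x) = 1·cos(x) - 0·sin(x) = cos(x).
So the two sides agree for every real x for which both sides are defined.

Conclusion: True.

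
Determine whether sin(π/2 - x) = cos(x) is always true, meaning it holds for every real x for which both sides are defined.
Claim: sin(π/2 - x) = cos(x).
Reasoning: Use sin(u - v) = sin(u)cos(v) - cos(u)sin(v) with u = π/2, v = x: sin(π/2)cos(x) - cos(π/2)sin(x) = 1·cos(x) - 0·sin(x) = cos(x).
So the two sides agree for every real x for which both sides are defined.

Conclusion: Yes, this is an identity.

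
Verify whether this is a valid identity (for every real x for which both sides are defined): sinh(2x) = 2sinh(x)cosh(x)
Yes, this is an identity.

Claim: sinh(2x) = 2sinh(x)cosh(x).
Reasoning: 2sinh(x)cosh(x) = 2 · (e^x - e^-x)/2 · (e^x + e^-x)/2 = (e^(2x) - e^(-2x))/2 = sinh(2x).
So the two sides agree for every real x for which both sides are defined.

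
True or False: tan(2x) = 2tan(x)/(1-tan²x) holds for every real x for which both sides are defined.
Claim: tan(2x) = 2tan(x)/(1-tan²x).
Reasoning: tan(2x) = sin(2x)/cos(2x) = 2sin(x)cos(x) / (cos²x - sin²x). Divide numerator and denominator by cos²x: 2tan(x) / (1 - tan²x).
So the two sides agree for every real x for which both sides are defined.

Conclusion: True.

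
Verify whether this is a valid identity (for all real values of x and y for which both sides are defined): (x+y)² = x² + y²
Claim: (x+y)² = x² + y².
Test a specific point where both sides are defined: x = 2, y = -3.
LHS = (x+y)² ≈ 1.0000
RHS = x² + y² ≈ 13.0000
Since 1.0000 ≠ 13.0000, the equation fails at this point, so it cannot hold for all real values of x and y for which both sides are defined.
The correct expansion is (x+y)² = x² + 2xy + y²; the cross term 2xy is missing.

Conclusion: No, this is NOT an identity.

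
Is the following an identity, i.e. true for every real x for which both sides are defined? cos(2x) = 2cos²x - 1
Yes, this is an identity.

Claim: cos(2x) = 2cos²x - 1.
Reasoning: cos(2x) = cos²x - sin²x. Replace sin²x by 1 - cos²x: cos²x - (1 - cos²x) = 2cos²x - 1.
So the two sides agree for every real x for which both sides are defined.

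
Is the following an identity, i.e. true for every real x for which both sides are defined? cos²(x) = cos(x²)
Claim: cos²(x) = cos(x²).
Test a specific point where both sides are defined: x = π/3.
LHS = cos²(x) ≈ 0.2500
RHS = cos(x²) ≈ 0.4566
Since 0.2500 ≠ 0.4566, the equation fails at this point, so it cannot hold for every real x for which both sides are defined.
cos²(x) means (cos x)², squaring the output; cos(x²) squares the input. These are different functions.

Conclusion: No, this is NOT an identity.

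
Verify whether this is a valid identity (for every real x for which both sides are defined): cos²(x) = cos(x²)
No, this is NOT an identity.

Claim: cos²(x) = cos(x²).
Test a specific point where both sides are defined: x = 2π/3.
LHS = cos²(x) ≈ 0.2500
RHS = cos(x²) ≈ -0.3202
Since 0.2500 ≠ -0.3202, the equation fails at this point, so it cannot hold for every real x for which both sides are defined.
cos²(x) means (cos x)², squaring the output; cos(x²) squares the input. These are different functions.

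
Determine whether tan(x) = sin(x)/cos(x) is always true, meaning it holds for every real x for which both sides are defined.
Claim: tan(x) = sin(x)/cos(x).
Reasoning: For an angle x whose terminal point on the unit circle is (cos x, sin x), tan(x) is defined as the ratio (second coordinate)/(first coordinate) = sin(x)/cos(x), wherever cos(x) ≠ 0.
So the two sides agree for every real x for which both sides are defined.

Conclusion: Yes, this is an identity.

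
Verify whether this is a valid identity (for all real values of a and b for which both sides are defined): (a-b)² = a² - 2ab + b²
Yes, this is an identity.

Claim: (a-b)² = a² - 2ab + b².
Reasoning: Expand: (a-b)² = (a-b)(a-b) = a·a - a·b - b·a + b·b = a² - 2ab + b².
So the two sides agree for all real values of a and b for which both sides are defined.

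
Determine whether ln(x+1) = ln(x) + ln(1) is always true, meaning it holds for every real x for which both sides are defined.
Claim: ln(x+1) = ln(x) + ln(1).
Test a specific point where both sides are defined: x = 1/2.
LHS = ln(x+1) ≈ 0.4055
RHS = ln(x) + ln(1) ≈ -0.6931
Since 0.4055 ≠ -0.6931, the equation fails at this point, so it cannot hold for every real x for which both sides are defined.
ln(1) = 0, so the right side is just ln(x), which differs from ln(x+1).

Conclusion: No, this is NOT an identity.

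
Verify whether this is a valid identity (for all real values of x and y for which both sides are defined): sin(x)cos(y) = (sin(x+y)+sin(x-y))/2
Claim: sin(x)cos(y) = (sin(x+y)+sin(x-y))/2.
Reasoning: sin(x+y) = sin(x)cos(y) + cos(x)sin(y) and sin(x-y) = sin(x)cos(y) - cos(x)sin(y). Adding, sin(x+y) + sin(x-y) = 2sin(x)cos(y); divide by 2.
So the two sides agree for all real values of x and y for which both sides are defined.

Conclusion: Yes, this is an identity.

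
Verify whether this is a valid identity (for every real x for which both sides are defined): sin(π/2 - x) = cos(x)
Yes, this is an identity.

Claim: sin(π/2 - x) = cos(x).
Reasoning: Use sin(u - v) = sin(u)cos(v) - cos(u)sin(v) with u = π/2, v = x: sin(π/2)cos(x) - cos(π/2)sin(x) = 1·cos(x) - 0·sin(x) = cos(x).
So the two sides agree for every real x for which both sides are defined.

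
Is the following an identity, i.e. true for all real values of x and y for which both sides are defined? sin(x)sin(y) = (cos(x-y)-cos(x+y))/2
Claim: sin(x)sin(y) = (cos(x-y)-cos(x+y))/2.
Reasoning: cos(x-y) = cos(x)cos(y) + sin(x)sin(y) and cos(x+y) = cos(x)cos(y) - sin(x)sin(y). Subtracting, cos(x-y) - cos(x+y) = 2sin(x)sin(y); divide by 2.
So the two sides agree for all real values of x and y for which both sides are defined.

Conclusion: Yes, this is an identity.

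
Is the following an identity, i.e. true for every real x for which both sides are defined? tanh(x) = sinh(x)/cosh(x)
Yes, this is an identity.

Claim: tanh(x) = sinh(x)/cosh(x).
Reasoning: tanh(x) is defined as sinh(x)/cosh(x) = (e^x - e^-x)/(e^x + e^-x); cosh(x) ≥ 1 is never zero, so this holds for every real x.
So the two sides agree for every real x for which both sides are defined.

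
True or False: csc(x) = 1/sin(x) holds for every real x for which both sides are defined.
True.

Claim: csc(x) = 1/sin(x).
Reasoning: csc(x) is by definition the reciprocal of sin(x), wherever sin(x) ≠ 0.
So the two sides agree for every real x for which both sides are defined.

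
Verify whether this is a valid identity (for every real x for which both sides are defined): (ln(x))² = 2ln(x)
Claim: (ln(x))² = 2ln(x).
Test a specific point where both sides are defined: x = 3.
LHS = (ln(x))² ≈ 1.2069
RHS = 2ln(x) ≈ 2.1972
Since 1.2069 ≠ 2.1972, the equation fails at this point, so it cannot hold for every real x for which both sides are defined.
2ln(x) equals ln(x²), which is not the same as (ln x)².

Conclusion: No, this is NOT an identity.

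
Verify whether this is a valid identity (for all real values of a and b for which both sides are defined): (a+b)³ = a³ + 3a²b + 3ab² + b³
Claim: (a+b)³ = a³ + 3a²b + 3ab² + b³.
Reasoning: (a+b)³ = (a+b)(a+b)² = (a+b)(a² + 2ab + b²) = a³ + 2a²b + ab² + a²b + 2ab² + b³ = a³ + 3a²b + 3ab² + b³.
So the two sides agree for all real values of a and b for which both sides are defined.

Conclusion: Yes, this is an identity.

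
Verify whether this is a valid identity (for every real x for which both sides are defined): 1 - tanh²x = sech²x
Yes, this is an identity.

Claim: 1 - tanh²x = sech²x.
Reasoning: Divide cosh²x - sinh²x = 1 through by cosh²x (never zero): 1 - tanh²x = 1/cosh²x = sech²x.
So the two sides agree for every real x for which both sides are defined.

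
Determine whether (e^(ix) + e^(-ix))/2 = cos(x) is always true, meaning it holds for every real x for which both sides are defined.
Claim: (e^(ix) + e^(-ix))/2 = cos(x).
Reasoning: By Euler's formula e^(ix) = cos(x) + i·sin(x) and e^(-ix) = cos(x) - i·sin(x). Adding cancels the sine terms: e^(ix) + e^(-ix) = 2cos(x); divide by 2.
So the two sides agree for every real x for which both sides are defined.

Conclusion: Yes, this is an identity.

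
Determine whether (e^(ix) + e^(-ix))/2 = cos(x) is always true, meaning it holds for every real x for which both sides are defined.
Yes, this is an identity.

Claim: (e^(ix) + e^(-ix))/2 = cos(x).
Reasoning: By Euler's formula e^(ix) = cos(x) + i·sin(x) and e^(-ix) = cos(x) - i·sin(x). Adding cancels the sine terms: e^(ix) + e^(-ix) = 2cos(x); divide by 2.
So the two sides agree for every real x for which both sides are defined.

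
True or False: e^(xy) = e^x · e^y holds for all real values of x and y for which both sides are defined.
Claim: e^(xy) = e^x · e^y.
Test a specific point where both sides are defined: x = 1/2, y = 3.
LHS = e^(xy) ≈ 4.4817
RHS = e^x · e^y ≈ 33.1155
Since 4.4817 ≠ 33.1155, the equation fails at this point, so it cannot hold for all real values of x and y for which both sides are defined.
e^x · e^y = e^(x+y), not e^(xy).

Conclusion: False.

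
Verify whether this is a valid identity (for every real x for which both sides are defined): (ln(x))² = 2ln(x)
No, this is NOT an identity.

Claim: (ln(x))² = 2ln(x).
Test a specific point where both sides are defined: x = 4.
LHS = (ln(x))² ≈ 1.9218
RHS = 2ln(x) ≈ 2.7726
Since 1.9218 ≠ 2.7726, the equation fails at this point, so it cannot hold for every real x for which both sides are defined.
2ln(x) equals ln(x²), which is not the same as (ln x)².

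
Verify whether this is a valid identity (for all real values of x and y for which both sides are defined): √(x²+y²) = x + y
No, this is NOT an identity.

Claim: √(x²+y²) = x + y.
Test a specific point where both sides are defined: x = 2, y = 1.
LHS = √(x²+y²) ≈ 2.2361
RHS = x + y ≈ 3.0000
Since 2.2361 ≠ 3.0000, the equation fails at this point, so it cannot hold for all real values of x and y for which both sides are defined.
(x+y)² = x² + 2xy + y², not x² + y², so the square root does not split this way.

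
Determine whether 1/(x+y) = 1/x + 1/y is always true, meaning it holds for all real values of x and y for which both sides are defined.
Claim: 1/(x+y) = 1/x + 1/y.
Test a specific point where both sides are defined: x = 1, y = 4.
LHS = 1/(x+y) ≈ 0.2000
RHS = 1/x + 1/y ≈ 1.2500
Since 0.2000 ≠ 1.2500, the equation fails at this point, so it cannot hold for all real values of x and y for which both sides are defined.
1/x + 1/y = (x+y)/(xy), which is not 1/(x+y).

Conclusion: No, this is NOT an identity.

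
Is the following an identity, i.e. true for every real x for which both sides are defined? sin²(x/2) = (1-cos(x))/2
Yes, this is an identity.

Claim: sin²(x/2) = (1-cos(x))/2.
Reasoning: Use cos(2θ) = 1 - 2sin²θ with θ = x/2: cos(x) = 1 - 2sin²(x/2). Solving for sin²(x/2) gives (1 - cos(x))/2.
So the two sides agree for every real x for which both sides are defined.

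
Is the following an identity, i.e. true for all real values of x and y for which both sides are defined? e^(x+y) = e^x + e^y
Claim: e^(x+y) = e^x + e^y.
Test a specific point where both sides are defined: x = -2, y = 4.
LHS = e^(x+y) ≈ 7.3891
RHS = e^x + e^y ≈ 54.7335
Since 7.3891 ≠ 54.7335, the equation fails at this point, so it cannot hold for all real values of x and y for which both sides are defined.
The correct rule is e^(x+y) = e^x · e^y (a product, not a sum).

Conclusion: No, this is NOT an identity.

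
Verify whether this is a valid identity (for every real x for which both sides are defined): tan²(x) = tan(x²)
Claim: tan²(x) = tan(x²).
Test a specific point where both sides are defined: x = π/4.
LHS = tan²(x) ≈ 1.0000
RHS = tan(x²) ≈ 0.7092
Since 1.0000 ≠ 0.7092, the equation fails at this point, so it cannot hold for every real x for which both sides are defined.
tan²(x) means (tan x)², squaring the output; tan(x²) squares the input. These are different functions.

Conclusion: No, this is NOT an identity.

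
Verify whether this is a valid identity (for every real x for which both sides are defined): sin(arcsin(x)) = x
Claim: sin(arcsin(x)) = x.
Reasoning: For -1 ≤ x ≤ 1 (where arcsin is defined), arcsin(x) is by definition an angle whose sine equals x. Taking the sine of that angle returns x. (Note the other order, arcsin(sin x) = x, is NOT an identity.)
So the two sides agree for every real x for which both sides are defined.

Conclusion: Yes, this is an identity.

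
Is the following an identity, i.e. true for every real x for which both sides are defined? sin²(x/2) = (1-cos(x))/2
Yes, this is an identity.

Claim: sin²(x/2) = (1-cos(x))/2.
Reasoning: Use cos(2θ) = 1 - 2sin²θ with θ = x/2: cos(x) = 1 - 2sin²(x/2). Solving for sin²(x/2) gives (1 - cos(x))/2.
So the two sides agree for every real x for which both sides are defined.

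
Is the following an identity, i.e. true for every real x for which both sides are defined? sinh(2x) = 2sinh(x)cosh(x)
Claim: sinh(2x) = 2sinh(x)cosh(x).
Reasoning: 2sinh(x)cosh(x) = 2 · (e^x - e^-x)/2 · (e^x + e^-x)/2 = (e^(2x) - e^(-2x))/2 = sinh(2x).
So the two sides agree for every real x for which both sides are defined.

Conclusion: Yes, this is an identity.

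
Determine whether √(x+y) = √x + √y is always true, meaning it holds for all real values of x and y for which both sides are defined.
No, this is NOT an identity.

Claim: √(x+y) = √x + √y.
Test a specific point where both sides are defined: x = 4, y = 3.
LHS = √(x+y) ≈ 2.6458
RHS = √x + √y ≈ 3.7321
Since 2.6458 ≠ 3.7321, the equation fails at this point, so it cannot hold for all real values of x and y for which both sides are defined.
Squaring the right side gives x + 2√(xy) + y, not x + y.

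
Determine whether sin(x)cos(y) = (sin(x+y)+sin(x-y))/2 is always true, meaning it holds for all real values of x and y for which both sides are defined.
Yes, this is an identity.

Claim: sin(x)cos(y) = (sin(x+y)+sin(x-y))/2.
Reasoning: sin(x+y) = sin(x)cos(y) + cos(x)sin(y) and sin(x-y) = sin(x)cos(y) - cos(x)sin(y). Adding, sin(x+y) + sin(x-y) = 2sin(x)cos(y); divide by 2.
So the two sides agree for all real values of x and y for which both sides are defined.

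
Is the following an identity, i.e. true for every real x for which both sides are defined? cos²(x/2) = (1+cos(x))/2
Claim: cos²(x/2) = (1+cos(x))/2.
Reasoning: Use cos(2θ) = 2cos²θ - 1 with θ = x/2: cos(x) = 2cos²(x/2) - 1. Solving for cos²(x/2) gives (1 + cos(x))/2.
So the two sides agree for every real x for which both sides are defined.

Conclusion: Yes, this is an identity.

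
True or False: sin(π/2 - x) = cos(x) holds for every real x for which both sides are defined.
Claim: sin(π/2 - x) = cos(x).
Reasoning: Use sin(u - v) = sin(u)cos(v) - cos(u)sin(v) with u = π/2, v = x: sin(π/2)cos(x) - cos(π/2)sin(x) = 1·cos(x) - 0·sin(x) = cos(x).
So the two sides agree for every real x for which both sides are defined.

Conclusion: True.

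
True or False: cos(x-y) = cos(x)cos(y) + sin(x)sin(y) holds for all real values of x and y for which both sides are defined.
Claim: cos(x-y) = cos(x)cos(y) + sin(x)sin(y).
Reasoning: Replace y by -y in cos(x+y) = cos(x)cos(y) - sin(x)sin(y) and use cos(-y) = cos(y), sin(-y) = -sin(y): cos(x-y) = cos(x)cos(y) + sin(x)sin(y).
So the two sides agree for all real values of x and y for which both sides are defined.

Conclusion: True.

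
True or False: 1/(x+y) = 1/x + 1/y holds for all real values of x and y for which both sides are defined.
False.

Claim: 1/(x+y) = 1/x + 1/y.
Test a specific point where both sides are defined: x = 1, y = 2.
LHS = 1/(x+y) ≈ 0.3333
RHS = 1/x + 1/y ≈ 1.5000
Since 0.3333 ≠ 1.5000, the equation fails at this point, so it cannot hold for all real values of x and y for which both sides are defined.
1/x + 1/y = (x+y)/(xy), which is not 1/(x+y).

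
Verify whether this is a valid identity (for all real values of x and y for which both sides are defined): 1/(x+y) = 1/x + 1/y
Claim: 1/(x+y) = 1/x + 1/y.
Test a specific point where both sides are defined: x = 3/2, y = 5.
LHS = 1/(x+y) ≈ 0.1538
RHS = 1/x + 1/y ≈ 0.8667
Since 0.1538 ≠ 0.8667, the equation fails at this point, so it cannot hold for all real values of x and y for which both sides are defined.
1/x + 1/y = (x+y)/(xy), which is not 1/(x+y).

Conclusion: No, this is NOT an identity.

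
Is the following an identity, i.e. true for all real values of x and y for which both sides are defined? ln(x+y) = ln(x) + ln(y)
No, this is NOT an identity.

Claim: ln(x+y) = ln(x) + ln(y).
Test a specific point where both sides are defined: x = 2, y = 3.
LHS = ln(x+y) ≈ 1.6094
RHS = ln(x) + ln(y) ≈ 1.7918
Since 1.6094 ≠ 1.7918, the equation fails at this point, so it cannot hold for all real values of x and y for which both sides are defined.
ln(x) + ln(y) = ln(xy), not ln(x+y).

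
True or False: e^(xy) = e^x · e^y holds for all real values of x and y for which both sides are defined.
Claim: e^(xy) = e^x · e^y.
Test a specific point where both sides are defined: x = -2, y = -3.
LHS = e^(xy) ≈ 403.4288
RHS = e^x · e^y ≈ 0.0067
Since 403.4288 ≠ 0.0067, the equation fails at this point, so it cannot hold for all real values of x and y for which both sides are defined.
e^x · e^y = e^(x+y), not e^(xy).

Conclusion: False.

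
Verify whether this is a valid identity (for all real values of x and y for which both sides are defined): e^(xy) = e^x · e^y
Claim: e^(xy) = e^x · e^y.
Test a specific point where both sides are defined: x = 4, y = 1.
LHS = e^(xy) ≈ 54.5982
RHS = e^x · e^y ≈ 148.4132
Since 54.5982 ≠ 148.4132, the equation fails at this point, so it cannot hold for all real values of x and y for which both sides are defined.
e^x · e^y = e^(x+y), not e^(xy).

Conclusion: No, this is NOT an identity.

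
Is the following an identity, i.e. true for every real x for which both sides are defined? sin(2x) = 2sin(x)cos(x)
Yes, this is an identity.

Claim: sin(2x) = 2sin(x)cos(x).
Reasoning: Put y = x in the addition formula sin(x+y) = sin(x)cos(y) + cos(x)sin(y): sin(2x) = sin(x)cos(x) + cos(x)sin(x) = 2sin(x)cos(x).
So the two sides agree for every real x for which both sides are defined.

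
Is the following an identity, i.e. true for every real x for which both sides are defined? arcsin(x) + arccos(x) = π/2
Claim: arcsin(x) + arccos(x) = π/2.
Reasoning: Both sides are defined for -1 ≤ x ≤ 1. Let θ = arcsin(x), so sin θ = x and θ ∈ [-π/2, π/2]. Then cos(π/2 - θ) = sin θ = x and π/2 - θ ∈ [0, π], which is exactly the range of arccos, so arccos(x) = π/2 - θ. Adding: arcsin(x) + arccos(x) = θ + (π/2 - θ) = π/2.
So the two sides agree for every real x for which both sides are defined.

Conclusion: Yes, this is an identity.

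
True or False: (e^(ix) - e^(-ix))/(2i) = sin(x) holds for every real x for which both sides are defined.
True.

Claim: (e^(ix) - e^(-ix))/(2i) = sin(x).
Reasoning: By Euler's formula e^(ix) = cos(x) + i·sin(x) and e^(-ix) = cos(x) - i·sin(x). Subtracting cancels the cosine terms: e^(ix) - e^(-ix) = 2i·sin(x); divide by 2i.
So the two sides agree for every real x for which both sides are defined.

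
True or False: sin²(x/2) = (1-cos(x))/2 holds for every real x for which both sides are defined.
Claim: sin²(x/2) = (1-cos(x))/2.
Reasoning: Use cos(2θ) = 1 - 2sin²θ with θ = x/2: cos(x) = 1 - 2sin²(x/2). Solving for sin²(x/2) gives (1 - cos(x))/2.
So the two sides agree for every real x for which both sides are defined.

Conclusion: True.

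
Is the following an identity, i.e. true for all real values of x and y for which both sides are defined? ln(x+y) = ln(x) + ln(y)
No, this is NOT an identity.

Claim: ln(x+y) = ln(x) + ln(y).
Test a specific point where both sides are defined: x = 5, y = 2.
LHS = ln(x+y) ≈ 1.9459
RHS = ln(x) + ln(y) ≈ 2.3026
Since 1.9459 ≠ 2.3026, the equation fails at this point, so it cannot hold for all real values of x and y for which both sides are defined.
ln(x) + ln(y) = ln(xy), not ln(x+y).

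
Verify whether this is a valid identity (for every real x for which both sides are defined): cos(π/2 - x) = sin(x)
Yes, this is an identity.

Claim: cos(π/2 - x) = sin(x).
Reasoning: Use cos(u - v) = cos(u)cos(v) + sin(u)sin(v) with u = π/2, v = x: cos(π/2)cos(x) + sin(π/2)sin(x) = 0·cos(x) + 1·sin(x) = sin(x).
So the two sides agree for every real x for which both sides are defined.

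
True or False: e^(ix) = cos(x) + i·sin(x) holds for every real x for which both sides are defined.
Claim: e^(ix) = cos(x) + i·sin(x).
Reasoning: Euler's formula. Expand e^(ix) = Σ (ix)^k / k!. Since i² = -1, the even-k terms are Σ (-1)^m x^(2m)/(2m)! = cos(x) and the odd-k terms are i · Σ (-1)^m x^(2m+1)/(2m+1)! = i·sin(x).
So the two sides agree for every real x for which both sides are defined.

Conclusion: True.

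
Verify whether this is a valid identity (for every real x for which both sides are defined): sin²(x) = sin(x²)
Claim: sin²(x) = sin(x²).
Test a specific point where both sides are defined: x = -π/6.
LHS = sin²(x) ≈ 0.2500
RHS = sin(x²) ≈ 0.2707
Since 0.2500 ≠ 0.2707, the equation fails at this point, so it cannot hold for every real x for which both sides are defined.
sin²(x) means (sin x)², squaring the output; sin(x²) squares the input. These are different functions.

Conclusion: No, this is NOT an identity.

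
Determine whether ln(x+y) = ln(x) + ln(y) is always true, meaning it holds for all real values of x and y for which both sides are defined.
Claim: ln(x+y) = ln(x) + ln(y).
Test a specific point where both sides are defined: x = 2, y = 3/2.
LHS = ln(x+y) ≈ 1.2528
RHS = ln(x) + ln(y) ≈ 1.0986
Since 1.2528 ≠ 1.0986, the equation fails at this point, so it cannot hold for all real values of x and y for which both sides are defined.
ln(x) + ln(y) = ln(xy), not ln(x+y).

Conclusion: No, this is NOT an identity.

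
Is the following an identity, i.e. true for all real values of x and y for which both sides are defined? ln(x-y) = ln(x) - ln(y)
No, this is NOT an identity.

Claim: ln(x-y) = ln(x) - ln(y).
Test a specific point where both sides are defined: x = 3, y = 3/2.
LHS = ln(x-y) ≈ 0.4055
RHS = ln(x) - ln(y) ≈ 0.6931
Since 0.4055 ≠ 0.6931, the equation fails at this point, so it cannot hold for all real values of x and y for which both sides are defined.
ln(x) - ln(y) = ln(x/y), not ln(x-y).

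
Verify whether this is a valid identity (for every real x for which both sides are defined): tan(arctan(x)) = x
Claim: tan(arctan(x)) = x.
Reasoning: For every real x, arctan(x) is by definition the angle in (-π/2, π/2) whose tangent equals x. Taking the tangent of that angle returns x.
So the two sides agree for every real x for which both sides are defined.

Conclusion: Yes, this is an identity.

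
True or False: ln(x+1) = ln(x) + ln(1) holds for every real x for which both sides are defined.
False.

Claim: ln(x+1) = ln(x) + ln(1).
Test a specific point where both sides are defined: x = 2.
LHS = ln(x+1) ≈ 1.0986
RHS = ln(x) + ln(1) ≈ 0.6931
Since 1.0986 ≠ 0.6931, the equation fails at this point, so it cannot hold for every real x for which both sides are defined.
ln(1) = 0, so the right side is just ln(x), which differs from ln(x+1).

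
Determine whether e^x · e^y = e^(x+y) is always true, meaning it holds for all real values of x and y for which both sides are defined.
Yes, this is an identity.

Claim: e^x · e^y = e^(x+y).
Reasoning: This is the law of exponents for a common base: multiplying powers adds exponents. E.g. from the series, (Σ x^j/j!)(Σ y^k/k!) = Σ_m (Σ_{j+k=m} x^j y^k/(j!k!)) = Σ_m (x+y)^m/m! by the binomial theorem.
So the two sides agree for all real values of x and y for which both sides are defined.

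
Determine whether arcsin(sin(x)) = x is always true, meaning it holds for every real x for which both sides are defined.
No, this is NOT an identity.

Claim: arcsin(sin(x)) = x.
Test a specific point where both sides are defined: x = 3π/4.
LHS = arcsin(sin(x)) ≈ 0.7854
RHS = x ≈ 2.3562
Since 0.7854 ≠ 2.3562, the equation fails at this point, so it cannot hold for every real x for which both sides are defined.
arcsin only returns values in [-π/2, π/2], so arcsin(sin(x)) = x holds only for x in that interval, not for all real x.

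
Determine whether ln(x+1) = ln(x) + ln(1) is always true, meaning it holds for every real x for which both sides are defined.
Claim: ln(x+1) = ln(x) + ln(1).
Test a specific point where both sides are defined: x = 1.
LHS = ln(x+1) ≈ 0.6931
RHS = ln(x) + ln(1) ≈ 0.0000
Since 0.6931 ≠ 0.0000, the equation fails at this point, so it cannot hold for every real x for which both sides are defined.
ln(1) = 0, so the right side is just ln(x), which differs from ln(x+1).

Conclusion: No, this is NOT an identity.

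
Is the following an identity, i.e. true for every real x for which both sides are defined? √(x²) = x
Claim: √(x²) = x.
Test a specific point where both sides are defined: x = -2.
LHS = √(x²) ≈ 2.0000
RHS = x ≈ -2.0000
Since 2.0000 ≠ -2.0000, the equation fails at this point, so it cannot hold for every real x for which both sides are defined.
√(x²) = |x|, which differs from x whenever x < 0 (both sides are defined for every real x).

Conclusion: No, this is NOT an identity.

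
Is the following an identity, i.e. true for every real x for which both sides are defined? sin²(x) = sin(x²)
No, this is NOT an identity.

Claim: sin²(x) = sin(x²).
Test a specific point where both sides are defined: x = -π/4.
LHS = sin²(x) ≈ 0.5000
RHS = sin(x²) ≈ 0.5785
Since 0.5000 ≠ 0.5785, the equation fails at this point, so it cannot hold for every real x for which both sides are defined.
sin²(x) means (sin x)², squaring the output; sin(x²) squares the input. These are different functions.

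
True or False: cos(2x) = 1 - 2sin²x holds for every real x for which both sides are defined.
True.

Claim: cos(2x) = 1 - 2sin²x.
Reasoning: cos(2x) = cos²x - sin²x. Replace cos²x by 1 - sin²x: (1 - sin²x) - sin²x = 1 - 2sin²x.
So the two sides agree for every real x for which both sides are defined.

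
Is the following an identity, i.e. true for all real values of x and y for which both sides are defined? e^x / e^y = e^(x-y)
Claim: e^x / e^y = e^(x-y).
Reasoning: 1/e^y = e^(-y), so e^x / e^y = e^x · e^(-y) = e^(x + (-y)) = e^(x-y) by the product rule for exponents.
So the two sides agree for all real values of x and y for which both sides are defined.

Conclusion: Yes, this is an identity.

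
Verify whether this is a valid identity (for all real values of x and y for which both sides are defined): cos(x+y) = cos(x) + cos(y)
Claim: cos(x+y) = cos(x) + cos(y).
Test a specific point where both sides are defined: x = 2π/3, y = π/4.
LHS = cos(x+y) ≈ -0.9659
RHS = cos(x) + cos(y) ≈ 0.2071
Since -0.9659 ≠ 0.2071, the equation fails at this point, so it cannot hold for all real values of x and y for which both sides are defined.
The correct expansion is cos(x+y) = cos(x)cos(y) - sin(x)sin(y); cosine is not additive.

Conclusion: No, this is NOT an identity.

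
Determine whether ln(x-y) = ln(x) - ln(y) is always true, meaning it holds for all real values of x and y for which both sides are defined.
No, this is NOT an identity.

Claim: ln(x-y) = ln(x) - ln(y).
Test a specific point where both sides are defined: x = 4, y = 3.
LHS = ln(x-y) ≈ 0.0000
RHS = ln(x) - ln(y) ≈ 0.2877
Since 0.0000 ≠ 0.2877, the equation fails at this point, so it cannot hold for all real values of x and y for which both sides are defined.
ln(x) - ln(y) = ln(x/y), not ln(x-y).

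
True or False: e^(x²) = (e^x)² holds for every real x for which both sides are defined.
Claim: e^(x²) = (e^x)².
Test a specific point where both sides are defined: x = 3.
LHS = e^(x²) ≈ 8103.0839
RHS = (e^x)² ≈ 403.4288
Since 8103.0839 ≠ 403.4288, the equation fails at this point, so it cannot hold for every real x for which both sides are defined.
(e^x)² = e^(2x), and 2x ≠ x² in general.

Conclusion: False.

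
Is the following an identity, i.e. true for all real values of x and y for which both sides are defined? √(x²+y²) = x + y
Claim: √(x²+y²) = x + y.
Test a specific point where both sides are defined: x = 4, y = -2.
LHS = √(x²+y²) ≈ 4.4721
RHS = x + y ≈ 2.0000
Since 4.4721 ≠ 2.0000, the equation fails at this point, so it cannot hold for all real values of x and y for which both sides are defined.
(x+y)² = x² + 2xy + y², not x² + y², so the square root does not split this way.

Conclusion: No, this is NOT an identity.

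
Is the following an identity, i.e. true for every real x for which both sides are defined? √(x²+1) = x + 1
No, this is NOT an identity.

Claim: √(x²+1) = x + 1.
Test a specific point where both sides are defined: x = 1.
LHS = √(x²+1) ≈ 1.4142
RHS = x + 1 ≈ 2.0000
Since 1.4142 ≠ 2.0000, the equation fails at this point, so it cannot hold for every real x for which both sides are defined.
(x+1)² = x² + 2x + 1 ≠ x² + 1 unless x = 0.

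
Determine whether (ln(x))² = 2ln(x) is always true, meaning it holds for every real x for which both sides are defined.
Claim: (ln(x))² = 2ln(x).
Test a specific point where both sides are defined: x = 1/2.
LHS = (ln(x))² ≈ 0.4805
RHS = 2ln(x) ≈ -1.3863
Since 0.4805 ≠ -1.3863, the equation fails at this point, so it cannot hold for every real x for which both sides are defined.
2ln(x) equals ln(x²), which is not the same as (ln x)².

Conclusion: No, this is NOT an identity.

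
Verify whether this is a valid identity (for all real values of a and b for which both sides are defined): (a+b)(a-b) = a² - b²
Yes, this is an identity.

Claim: (a+b)(a-b) = a² - b².
Reasoning: Expand: (a+b)(a-b) = a² - ab + ba - b² = a² - b² (the cross terms cancel).
So the two sides agree for all real values of a and b for which both sides are defined.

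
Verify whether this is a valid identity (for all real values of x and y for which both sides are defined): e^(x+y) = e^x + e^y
Claim: e^(x+y) = e^x + e^y.
Test a specific point where both sides are defined: x = -2, y = 1.
LHS = e^(x+y) ≈ 0.3679
RHS = e^x + e^y ≈ 2.8536
Since 0.3679 ≠ 2.8536, the equation fails at this point, so it cannot hold for all real values of x and y for which both sides are defined.
The correct rule is e^(x+y) = e^x · e^y (a product, not a sum).

Conclusion: No, this is NOT an identity.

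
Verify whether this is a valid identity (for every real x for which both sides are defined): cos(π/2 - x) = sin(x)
Yes, this is an identity.

Claim: cos(π/2 - x) = sin(x).
Reasoning: Use cos(u - v) = cos(u)cos(v) + sin(u)sin(v) with u = π/2, v = x: cos(π/2)cos(x) + sin(π/2)sin(x) = 0·cos(x) + 1·sin(x) = sin(x).
So the two sides agree for every real x for which both sides are defined.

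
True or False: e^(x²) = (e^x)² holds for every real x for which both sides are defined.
Claim: e^(x²) = (e^x)².
Test a specific point where both sides are defined: x = -3.
LHS = e^(x²) ≈ 8103.0839
RHS = (e^x)² ≈ 0.0025
Since 8103.0839 ≠ 0.0025, the equation fails at this point, so it cannot hold for every real x for which both sides are defined.
(e^x)² = e^(2x), and 2x ≠ x² in general.

Conclusion: False.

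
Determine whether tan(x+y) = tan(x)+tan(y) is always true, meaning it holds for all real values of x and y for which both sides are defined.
Claim: tan(x+y) = tan(x)+tan(y).
Test a specific point where both sides are defined: x = -π/6, y = -π/6.
LHS = tan(x+y) ≈ -1.7321
RHS = tan(x)+tan(y) ≈ -1.1547
Since -1.7321 ≠ -1.1547, the equation fails at this point, so it cannot hold for all real values of x and y for which both sides are defined.
The correct formula is tan(x+y) = (tan(x) + tan(y))/(1 - tan(x)tan(y)).

Conclusion: No, this is NOT an identity.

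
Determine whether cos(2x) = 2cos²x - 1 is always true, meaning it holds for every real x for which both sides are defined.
Yes, this is an identity.

Claim: cos(2x) = 2cos²x - 1.
Reasoning: cos(2x) = cos²x - sin²x. Replace sin²x by 1 - cos²x: cos²x - (1 - cos²x) = 2cos²x - 1.
So the two sides agree for every real x for which both sides are defined.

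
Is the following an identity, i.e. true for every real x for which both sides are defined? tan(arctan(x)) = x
Yes, this is an identity.

Claim: tan(arctan(x)) = x.
Reasoning: For every real x, arctan(x) is by definition the angle in (-π/2, π/2) whose tangent equals x. Taking the tangent of that angle returns x.
So the two sides agree for every real x for which both sides are defined.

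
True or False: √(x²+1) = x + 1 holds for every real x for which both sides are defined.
Claim: √(x²+1) = x + 1.
Test a specific point where both sides are defined: x = -2.
LHS = √(x²+1) ≈ 2.2361
RHS = x + 1 ≈ -1.0000
Since 2.2361 ≠ -1.0000, the equation fails at this point, so it cannot hold for every real x for which both sides are defined.
(x+1)² = x² + 2x + 1 ≠ x² + 1 unless x = 0.

Conclusion: False.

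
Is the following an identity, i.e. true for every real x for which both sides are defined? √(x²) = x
No, this is NOT an identity.

Claim: √(x²) = x.
Test a specific point where both sides are defined: x = -1.
LHS = √(x²) ≈ 1.0000
RHS = x ≈ -1.0000
Since 1.0000 ≠ -1.0000, the equation fails at this point, so it cannot hold for every real x for which both sides are defined.
√(x²) = |x|, which differs from x whenever x < 0 (both sides are defined for every real x).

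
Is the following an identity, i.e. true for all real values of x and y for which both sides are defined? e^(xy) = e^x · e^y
No, this is NOT an identity.

Claim: e^(xy) = e^x · e^y.
Test a specific point where both sides are defined: x = 5, y = -1.
LHS = e^(xy) ≈ 0.0067
RHS = e^x · e^y ≈ 54.5982
Since 0.0067 ≠ 54.5982, the equation fails at this point, so it cannot hold for all real values of x and y for which both sides are defined.
e^x · e^y = e^(x+y), not e^(xy).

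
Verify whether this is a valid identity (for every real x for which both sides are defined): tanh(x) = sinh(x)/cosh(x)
Claim: tanh(x) = sinh(x)/cosh(x).
Reasoning: tanh(x) is defined as sinh(x)/cosh(x) = (e^x - e^-x)/(e^x + e^-x); cosh(x) ≥ 1 is never zero, so this holds for every real x.
So the two sides agree for every real x for which both sides are defined.

Conclusion: Yes, this is an identity.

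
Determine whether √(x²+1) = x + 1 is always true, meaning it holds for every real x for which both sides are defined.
Claim: √(x²+1) = x + 1.
Test a specific point where both sides are defined: x = 1/2.
LHS = √(x²+1) ≈ 1.1180
RHS = x + 1 ≈ 1.5000
Since 1.1180 ≠ 1.5000, the equation fails at this point, so it cannot hold for every real x for which both sides are defined.
(x+1)² = x² + 2x + 1 ≠ x² + 1 unless x = 0.

Conclusion: No, this is NOT an identity.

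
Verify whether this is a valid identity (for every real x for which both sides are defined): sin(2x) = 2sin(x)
No, this is NOT an identity.

Claim: sin(2x) = 2sin(x).
Test a specific point where both sides are defined: x = -π/4.
LHS = sin(2x) ≈ -1.0000
RHS = 2sin(x) ≈ -1.4142
Since -1.0000 ≠ -1.4142, the equation fails at this point, so it cannot hold for every real x for which both sides are defined.
The correct double-angle formula is sin(2x) = 2sin(x)cos(x).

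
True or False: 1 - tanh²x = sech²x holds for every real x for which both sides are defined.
Claim: 1 - tanh²x = sech²x.
Reasoning: Divide cosh²x - sinh²x = 1 through by cosh²x (never zero): 1 - tanh²x = 1/cosh²x = sech²x.
So the two sides agree for every real x for which both sides are defined.

Conclusion: True.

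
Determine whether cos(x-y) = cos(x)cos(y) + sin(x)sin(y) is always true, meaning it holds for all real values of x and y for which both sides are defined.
Claim: cos(x-y) = cos(x)cos(y) + sin(x)sin(y).
Reasoning: Replace y by -y in cos(x+y) = cos(x)cos(y) - sin(x)sin(y) and use cos(-y) = cos(y), sin(-y) = -sin(y): cos(x-y) = cos(x)cos(y) + sin(x)sin(y).
So the two sides agree for all real values of x and y for which both sides are defined.

Conclusion: Yes, this is an identity.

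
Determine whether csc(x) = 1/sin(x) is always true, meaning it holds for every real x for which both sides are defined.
Claim: csc(x) = 1/sin(x).
Reasoning: csc(x) is by definition the reciprocal of sin(x), wherever sin(x) ≠ 0.
So the two sides agree for every real x for which both sides are defined.

Conclusion: Yes, this is an identity.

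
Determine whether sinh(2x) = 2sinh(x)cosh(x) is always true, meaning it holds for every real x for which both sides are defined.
Yes, this is an identity.

Claim: sinh(2x) = 2sinh(x)cosh(x).
Reasoning: 2sinh(x)cosh(x) = 2 · (e^x - e^-x)/2 · (e^x + e^-x)/2 = (e^(2x) - e^(-2x))/2 = sinh(2x).
So the two sides agree for every real x for which both sides are defined.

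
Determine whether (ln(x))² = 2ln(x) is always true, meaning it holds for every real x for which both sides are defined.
No, this is NOT an identity.

Claim: (ln(x))² = 2ln(x).
Test a specific point where both sides are defined: x = 3/2.
LHS = (ln(x))² ≈ 0.1644
RHS = 2ln(x) ≈ 0.8109
Since 0.1644 ≠ 0.8109, the equation fails at this point, so it cannot hold for every real x for which both sides are defined.
2ln(x) equals ln(x²), which is not the same as (ln x)².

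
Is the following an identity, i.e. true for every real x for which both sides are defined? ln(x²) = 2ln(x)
Claim: ln(x²) = 2ln(x).
Reasoning: The right side requires x > 0. For x > 0, x² = (e^(ln x))² = e^(2ln x), so ln(x²) = 2ln(x). (For x < 0 the right side is undefined, so those values are outside the claim.)
So the two sides agree for every real x for which both sides are defined.

Conclusion: Yes, this is an identity.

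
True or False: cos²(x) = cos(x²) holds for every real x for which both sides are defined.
False.

Claim: cos²(x) = cos(x²).
Test a specific point where both sides are defined: x = π/6.
LHS = cos²(x) ≈ 0.7500
RHS = cos(x²) ≈ 0.9627
Since 0.7500 ≠ 0.9627, the equation fails at this point, so it cannot hold for every real x for which both sides are defined.
cos²(x) means (cos x)², squaring the output; cos(x²) squares the input. These are different functions.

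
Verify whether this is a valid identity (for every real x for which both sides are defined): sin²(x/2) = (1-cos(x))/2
Claim: sin²(x/2) = (1-cos(x))/2.
Reasoning: Use cos(2θ) = 1 - 2sin²θ with θ = x/2: cos(x) = 1 - 2sin²(x/2). Solving for sin²(x/2) gives (1 - cos(x))/2.
So the two sides agree for every real x for which both sides are defined.

Conclusion: Yes, this is an identity.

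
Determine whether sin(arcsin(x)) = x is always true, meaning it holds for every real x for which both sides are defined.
Claim: sin(arcsin(x)) = x.
Reasoning: For -1 ≤ x ≤ 1 (where arcsin is defined), arcsin(x) is by definition an angle whose sine equals x. Taking the sine of that angle returns x. (Note the other order, arcsin(sin x) = x, is NOT an identity.)
So the two sides agree for every real x for which both sides are defined.

Conclusion: Yes, this is an identity.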